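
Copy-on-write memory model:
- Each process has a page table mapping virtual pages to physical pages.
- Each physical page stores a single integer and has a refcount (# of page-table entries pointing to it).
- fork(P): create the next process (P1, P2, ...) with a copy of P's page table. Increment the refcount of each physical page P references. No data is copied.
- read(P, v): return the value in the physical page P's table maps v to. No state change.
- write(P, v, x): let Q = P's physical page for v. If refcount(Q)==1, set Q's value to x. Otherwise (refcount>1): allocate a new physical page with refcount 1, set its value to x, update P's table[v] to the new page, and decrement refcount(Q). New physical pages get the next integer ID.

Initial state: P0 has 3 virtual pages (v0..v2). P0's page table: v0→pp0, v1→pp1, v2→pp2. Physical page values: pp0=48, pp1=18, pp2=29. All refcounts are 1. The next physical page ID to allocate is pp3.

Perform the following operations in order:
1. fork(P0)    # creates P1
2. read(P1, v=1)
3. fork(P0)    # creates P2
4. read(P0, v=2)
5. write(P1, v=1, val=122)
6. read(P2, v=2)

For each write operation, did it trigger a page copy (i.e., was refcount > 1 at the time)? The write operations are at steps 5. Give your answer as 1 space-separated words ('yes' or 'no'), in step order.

Op 1: fork(P0) -> P1. 3 ppages; refcounts: pp0:2 pp1:2 pp2:2
Op 2: read(P1, v1) -> 18. No state change.
Op 3: fork(P0) -> P2. 3 ppages; refcounts: pp0:3 pp1:3 pp2:3
Op 4: read(P0, v2) -> 29. No state change.
Op 5: write(P1, v1, 122). refcount(pp1)=3>1 -> COPY to pp3. 4 ppages; refcounts: pp0:3 pp1:2 pp2:3 pp3:1
Op 6: read(P2, v2) -> 29. No state change.

yes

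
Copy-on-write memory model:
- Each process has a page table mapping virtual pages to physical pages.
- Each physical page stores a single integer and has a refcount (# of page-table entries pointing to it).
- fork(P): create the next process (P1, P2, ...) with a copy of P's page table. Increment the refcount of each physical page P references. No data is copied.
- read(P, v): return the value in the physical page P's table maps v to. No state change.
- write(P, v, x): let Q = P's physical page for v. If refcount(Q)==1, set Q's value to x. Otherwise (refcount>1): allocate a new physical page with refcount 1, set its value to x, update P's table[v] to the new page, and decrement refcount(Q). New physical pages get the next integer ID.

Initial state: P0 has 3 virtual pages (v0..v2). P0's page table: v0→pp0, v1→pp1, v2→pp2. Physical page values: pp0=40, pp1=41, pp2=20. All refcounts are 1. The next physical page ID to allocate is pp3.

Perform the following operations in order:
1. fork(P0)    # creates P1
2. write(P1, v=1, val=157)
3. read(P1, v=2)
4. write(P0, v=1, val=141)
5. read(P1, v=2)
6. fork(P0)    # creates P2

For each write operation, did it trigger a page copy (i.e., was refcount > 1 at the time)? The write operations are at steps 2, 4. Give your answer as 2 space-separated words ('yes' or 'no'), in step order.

Op 1: fork(P0) -> P1. 3 ppages; refcounts: pp0:2 pp1:2 pp2:2
Op 2: write(P1, v1, 157). refcount(pp1)=2>1 -> COPY to pp3. 4 ppages; refcounts: pp0:2 pp1:1 pp2:2 pp3:1
Op 3: read(P1, v2) -> 20. No state change.
Op 4: write(P0, v1, 141). refcount(pp1)=1 -> write in place. 4 ppages; refcounts: pp0:2 pp1:1 pp2:2 pp3:1
Op 5: read(P1, v2) -> 20. No state change.
Op 6: fork(P0) -> P2. 4 ppages; refcounts: pp0:3 pp1:2 pp2:3 pp3:1

yes no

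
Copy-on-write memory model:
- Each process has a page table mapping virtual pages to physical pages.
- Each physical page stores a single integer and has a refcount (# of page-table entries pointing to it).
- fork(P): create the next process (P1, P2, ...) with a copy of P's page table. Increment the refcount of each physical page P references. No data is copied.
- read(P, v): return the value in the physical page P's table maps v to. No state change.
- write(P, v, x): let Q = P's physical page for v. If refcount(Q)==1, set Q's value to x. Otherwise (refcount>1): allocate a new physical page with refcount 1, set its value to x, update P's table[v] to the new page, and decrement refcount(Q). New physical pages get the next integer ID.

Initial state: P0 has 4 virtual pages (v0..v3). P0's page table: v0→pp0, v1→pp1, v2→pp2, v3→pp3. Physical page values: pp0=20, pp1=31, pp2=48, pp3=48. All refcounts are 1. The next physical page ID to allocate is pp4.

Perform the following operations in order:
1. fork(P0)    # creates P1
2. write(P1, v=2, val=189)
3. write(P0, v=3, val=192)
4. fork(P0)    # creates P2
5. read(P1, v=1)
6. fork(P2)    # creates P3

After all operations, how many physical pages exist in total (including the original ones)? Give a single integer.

Op 1: fork(P0) -> P1. 4 ppages; refcounts: pp0:2 pp1:2 pp2:2 pp3:2
Op 2: write(P1, v2, 189). refcount(pp2)=2>1 -> COPY to pp4. 5 ppages; refcounts: pp0:2 pp1:2 pp2:1 pp3:2 pp4:1
Op 3: write(P0, v3, 192). refcount(pp3)=2>1 -> COPY to pp5. 6 ppages; refcounts: pp0:2 pp1:2 pp2:1 pp3:1 pp4:1 pp5:1
Op 4: fork(P0) -> P2. 6 ppages; refcounts: pp0:3 pp1:3 pp2:2 pp3:1 pp4:1 pp5:2
Op 5: read(P1, v1) -> 31. No state change.
Op 6: fork(P2) -> P3. 6 ppages; refcounts: pp0:4 pp1:4 pp2:3 pp3:1 pp4:1 pp5:3

Answer: 6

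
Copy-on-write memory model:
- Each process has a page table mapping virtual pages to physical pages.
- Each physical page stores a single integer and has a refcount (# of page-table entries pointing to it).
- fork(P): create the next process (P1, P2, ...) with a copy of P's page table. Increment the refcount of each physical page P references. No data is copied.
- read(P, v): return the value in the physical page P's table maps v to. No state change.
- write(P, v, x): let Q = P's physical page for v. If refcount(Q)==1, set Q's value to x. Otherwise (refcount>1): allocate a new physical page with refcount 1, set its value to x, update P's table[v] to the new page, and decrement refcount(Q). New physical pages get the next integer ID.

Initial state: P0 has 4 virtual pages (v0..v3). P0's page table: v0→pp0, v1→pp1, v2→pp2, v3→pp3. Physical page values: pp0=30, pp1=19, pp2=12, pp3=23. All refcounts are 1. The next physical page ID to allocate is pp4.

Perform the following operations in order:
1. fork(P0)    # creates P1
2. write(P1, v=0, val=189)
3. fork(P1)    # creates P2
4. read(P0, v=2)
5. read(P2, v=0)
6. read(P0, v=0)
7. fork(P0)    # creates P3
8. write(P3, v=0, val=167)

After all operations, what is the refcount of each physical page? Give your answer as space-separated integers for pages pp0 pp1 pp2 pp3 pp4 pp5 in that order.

Answer: 1 4 4 4 2 1

Derivation:
Op 1: fork(P0) -> P1. 4 ppages; refcounts: pp0:2 pp1:2 pp2:2 pp3:2
Op 2: write(P1, v0, 189). refcount(pp0)=2>1 -> COPY to pp4. 5 ppages; refcounts: pp0:1 pp1:2 pp2:2 pp3:2 pp4:1
Op 3: fork(P1) -> P2. 5 ppages; refcounts: pp0:1 pp1:3 pp2:3 pp3:3 pp4:2
Op 4: read(P0, v2) -> 12. No state change.
Op 5: read(P2, v0) -> 189. No state change.
Op 6: read(P0, v0) -> 30. No state change.
Op 7: fork(P0) -> P3. 5 ppages; refcounts: pp0:2 pp1:4 pp2:4 pp3:4 pp4:2
Op 8: write(P3, v0, 167). refcount(pp0)=2>1 -> COPY to pp5. 6 ppages; refcounts: pp0:1 pp1:4 pp2:4 pp3:4 pp4:2 pp5:1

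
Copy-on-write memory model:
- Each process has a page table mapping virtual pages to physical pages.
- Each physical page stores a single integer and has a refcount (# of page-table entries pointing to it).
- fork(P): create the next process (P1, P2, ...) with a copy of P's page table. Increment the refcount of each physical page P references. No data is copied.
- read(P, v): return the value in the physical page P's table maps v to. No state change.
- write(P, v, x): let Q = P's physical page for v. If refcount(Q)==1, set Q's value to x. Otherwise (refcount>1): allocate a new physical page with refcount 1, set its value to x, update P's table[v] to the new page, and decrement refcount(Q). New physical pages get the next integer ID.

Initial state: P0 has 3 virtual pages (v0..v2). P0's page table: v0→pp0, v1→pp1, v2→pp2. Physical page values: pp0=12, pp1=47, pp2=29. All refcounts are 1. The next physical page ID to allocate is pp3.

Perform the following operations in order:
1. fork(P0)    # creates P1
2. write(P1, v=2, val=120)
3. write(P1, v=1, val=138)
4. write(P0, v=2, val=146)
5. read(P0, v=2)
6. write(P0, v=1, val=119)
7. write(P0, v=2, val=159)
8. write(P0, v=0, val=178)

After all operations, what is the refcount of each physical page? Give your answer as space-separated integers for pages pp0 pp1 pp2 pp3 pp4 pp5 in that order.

Op 1: fork(P0) -> P1. 3 ppages; refcounts: pp0:2 pp1:2 pp2:2
Op 2: write(P1, v2, 120). refcount(pp2)=2>1 -> COPY to pp3. 4 ppages; refcounts: pp0:2 pp1:2 pp2:1 pp3:1
Op 3: write(P1, v1, 138). refcount(pp1)=2>1 -> COPY to pp4. 5 ppages; refcounts: pp0:2 pp1:1 pp2:1 pp3:1 pp4:1
Op 4: write(P0, v2, 146). refcount(pp2)=1 -> write in place. 5 ppages; refcounts: pp0:2 pp1:1 pp2:1 pp3:1 pp4:1
Op 5: read(P0, v2) -> 146. No state change.
Op 6: write(P0, v1, 119). refcount(pp1)=1 -> write in place. 5 ppages; refcounts: pp0:2 pp1:1 pp2:1 pp3:1 pp4:1
Op 7: write(P0, v2, 159). refcount(pp2)=1 -> write in place. 5 ppages; refcounts: pp0:2 pp1:1 pp2:1 pp3:1 pp4:1
Op 8: write(P0, v0, 178). refcount(pp0)=2>1 -> COPY to pp5. 6 ppages; refcounts: pp0:1 pp1:1 pp2:1 pp3:1 pp4:1 pp5:1

Answer: 1 1 1 1 1 1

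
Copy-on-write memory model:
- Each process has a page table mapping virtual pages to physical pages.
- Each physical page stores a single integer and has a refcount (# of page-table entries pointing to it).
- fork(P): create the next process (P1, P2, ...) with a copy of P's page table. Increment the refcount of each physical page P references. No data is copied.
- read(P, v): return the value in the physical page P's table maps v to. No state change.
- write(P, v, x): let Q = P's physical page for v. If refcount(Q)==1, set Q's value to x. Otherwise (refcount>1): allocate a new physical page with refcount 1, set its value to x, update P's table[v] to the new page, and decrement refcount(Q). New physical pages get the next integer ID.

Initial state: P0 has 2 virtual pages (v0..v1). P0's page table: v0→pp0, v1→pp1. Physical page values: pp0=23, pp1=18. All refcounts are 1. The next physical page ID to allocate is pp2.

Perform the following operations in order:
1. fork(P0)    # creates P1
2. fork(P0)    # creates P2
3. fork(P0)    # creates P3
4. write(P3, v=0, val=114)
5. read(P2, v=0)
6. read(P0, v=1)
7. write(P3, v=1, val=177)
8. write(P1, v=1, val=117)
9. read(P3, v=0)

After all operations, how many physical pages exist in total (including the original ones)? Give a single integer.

Op 1: fork(P0) -> P1. 2 ppages; refcounts: pp0:2 pp1:2
Op 2: fork(P0) -> P2. 2 ppages; refcounts: pp0:3 pp1:3
Op 3: fork(P0) -> P3. 2 ppages; refcounts: pp0:4 pp1:4
Op 4: write(P3, v0, 114). refcount(pp0)=4>1 -> COPY to pp2. 3 ppages; refcounts: pp0:3 pp1:4 pp2:1
Op 5: read(P2, v0) -> 23. No state change.
Op 6: read(P0, v1) -> 18. No state change.
Op 7: write(P3, v1, 177). refcount(pp1)=4>1 -> COPY to pp3. 4 ppages; refcounts: pp0:3 pp1:3 pp2:1 pp3:1
Op 8: write(P1, v1, 117). refcount(pp1)=3>1 -> COPY to pp4. 5 ppages; refcounts: pp0:3 pp1:2 pp2:1 pp3:1 pp4:1
Op 9: read(P3, v0) -> 114. No state change.

Answer: 5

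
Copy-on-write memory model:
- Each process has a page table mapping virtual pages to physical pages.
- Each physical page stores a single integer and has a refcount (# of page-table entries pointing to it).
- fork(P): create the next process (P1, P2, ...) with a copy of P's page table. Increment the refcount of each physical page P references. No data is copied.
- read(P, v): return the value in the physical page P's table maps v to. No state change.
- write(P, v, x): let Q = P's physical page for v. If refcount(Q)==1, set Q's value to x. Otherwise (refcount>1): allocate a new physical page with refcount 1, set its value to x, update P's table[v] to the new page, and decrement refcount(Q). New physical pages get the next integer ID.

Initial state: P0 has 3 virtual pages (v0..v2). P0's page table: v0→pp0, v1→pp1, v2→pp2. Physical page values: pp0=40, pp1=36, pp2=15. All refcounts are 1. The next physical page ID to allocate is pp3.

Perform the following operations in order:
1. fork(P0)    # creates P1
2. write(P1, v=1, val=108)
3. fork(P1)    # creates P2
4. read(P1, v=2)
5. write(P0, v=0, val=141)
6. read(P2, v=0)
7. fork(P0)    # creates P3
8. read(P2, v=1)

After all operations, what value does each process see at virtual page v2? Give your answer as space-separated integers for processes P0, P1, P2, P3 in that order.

Answer: 15 15 15 15

Derivation:
Op 1: fork(P0) -> P1. 3 ppages; refcounts: pp0:2 pp1:2 pp2:2
Op 2: write(P1, v1, 108). refcount(pp1)=2>1 -> COPY to pp3. 4 ppages; refcounts: pp0:2 pp1:1 pp2:2 pp3:1
Op 3: fork(P1) -> P2. 4 ppages; refcounts: pp0:3 pp1:1 pp2:3 pp3:2
Op 4: read(P1, v2) -> 15. No state change.
Op 5: write(P0, v0, 141). refcount(pp0)=3>1 -> COPY to pp4. 5 ppages; refcounts: pp0:2 pp1:1 pp2:3 pp3:2 pp4:1
Op 6: read(P2, v0) -> 40. No state change.
Op 7: fork(P0) -> P3. 5 ppages; refcounts: pp0:2 pp1:2 pp2:4 pp3:2 pp4:2
Op 8: read(P2, v1) -> 108. No state change.
P0: v2 -> pp2 = 15
P1: v2 -> pp2 = 15
P2: v2 -> pp2 = 15
P3: v2 -> pp2 = 15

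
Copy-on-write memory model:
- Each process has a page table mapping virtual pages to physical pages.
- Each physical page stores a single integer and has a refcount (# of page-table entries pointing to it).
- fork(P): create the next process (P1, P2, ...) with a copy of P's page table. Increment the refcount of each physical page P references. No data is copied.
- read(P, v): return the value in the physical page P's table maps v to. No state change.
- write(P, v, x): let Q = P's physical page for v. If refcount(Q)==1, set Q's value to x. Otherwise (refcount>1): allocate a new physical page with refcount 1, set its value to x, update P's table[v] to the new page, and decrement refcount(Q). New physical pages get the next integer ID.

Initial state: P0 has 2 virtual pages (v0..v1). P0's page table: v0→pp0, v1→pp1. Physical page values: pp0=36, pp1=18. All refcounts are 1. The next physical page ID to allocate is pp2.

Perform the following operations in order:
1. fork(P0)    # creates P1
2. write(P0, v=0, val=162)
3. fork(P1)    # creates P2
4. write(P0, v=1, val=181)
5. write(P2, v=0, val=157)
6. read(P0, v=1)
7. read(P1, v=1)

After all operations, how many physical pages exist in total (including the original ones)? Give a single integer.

Answer: 5

Derivation:
Op 1: fork(P0) -> P1. 2 ppages; refcounts: pp0:2 pp1:2
Op 2: write(P0, v0, 162). refcount(pp0)=2>1 -> COPY to pp2. 3 ppages; refcounts: pp0:1 pp1:2 pp2:1
Op 3: fork(P1) -> P2. 3 ppages; refcounts: pp0:2 pp1:3 pp2:1
Op 4: write(P0, v1, 181). refcount(pp1)=3>1 -> COPY to pp3. 4 ppages; refcounts: pp0:2 pp1:2 pp2:1 pp3:1
Op 5: write(P2, v0, 157). refcount(pp0)=2>1 -> COPY to pp4. 5 ppages; refcounts: pp0:1 pp1:2 pp2:1 pp3:1 pp4:1
Op 6: read(P0, v1) -> 181. No state change.
Op 7: read(P1, v1) -> 18. No state change.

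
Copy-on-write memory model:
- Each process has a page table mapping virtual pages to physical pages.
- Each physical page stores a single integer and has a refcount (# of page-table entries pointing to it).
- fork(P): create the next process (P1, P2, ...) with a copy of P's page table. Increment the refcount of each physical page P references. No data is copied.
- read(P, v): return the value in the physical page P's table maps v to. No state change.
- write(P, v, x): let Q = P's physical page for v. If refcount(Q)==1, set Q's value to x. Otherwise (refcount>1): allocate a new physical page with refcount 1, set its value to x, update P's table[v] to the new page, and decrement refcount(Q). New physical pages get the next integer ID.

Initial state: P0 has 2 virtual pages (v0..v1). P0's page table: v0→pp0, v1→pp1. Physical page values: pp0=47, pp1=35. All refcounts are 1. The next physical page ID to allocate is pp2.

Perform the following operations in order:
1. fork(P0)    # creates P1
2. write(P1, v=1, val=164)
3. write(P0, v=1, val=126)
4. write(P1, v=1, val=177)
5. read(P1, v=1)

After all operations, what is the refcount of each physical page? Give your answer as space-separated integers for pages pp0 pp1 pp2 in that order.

Op 1: fork(P0) -> P1. 2 ppages; refcounts: pp0:2 pp1:2
Op 2: write(P1, v1, 164). refcount(pp1)=2>1 -> COPY to pp2. 3 ppages; refcounts: pp0:2 pp1:1 pp2:1
Op 3: write(P0, v1, 126). refcount(pp1)=1 -> write in place. 3 ppages; refcounts: pp0:2 pp1:1 pp2:1
Op 4: write(P1, v1, 177). refcount(pp2)=1 -> write in place. 3 ppages; refcounts: pp0:2 pp1:1 pp2:1
Op 5: read(P1, v1) -> 177. No state change.

Answer: 2 1 1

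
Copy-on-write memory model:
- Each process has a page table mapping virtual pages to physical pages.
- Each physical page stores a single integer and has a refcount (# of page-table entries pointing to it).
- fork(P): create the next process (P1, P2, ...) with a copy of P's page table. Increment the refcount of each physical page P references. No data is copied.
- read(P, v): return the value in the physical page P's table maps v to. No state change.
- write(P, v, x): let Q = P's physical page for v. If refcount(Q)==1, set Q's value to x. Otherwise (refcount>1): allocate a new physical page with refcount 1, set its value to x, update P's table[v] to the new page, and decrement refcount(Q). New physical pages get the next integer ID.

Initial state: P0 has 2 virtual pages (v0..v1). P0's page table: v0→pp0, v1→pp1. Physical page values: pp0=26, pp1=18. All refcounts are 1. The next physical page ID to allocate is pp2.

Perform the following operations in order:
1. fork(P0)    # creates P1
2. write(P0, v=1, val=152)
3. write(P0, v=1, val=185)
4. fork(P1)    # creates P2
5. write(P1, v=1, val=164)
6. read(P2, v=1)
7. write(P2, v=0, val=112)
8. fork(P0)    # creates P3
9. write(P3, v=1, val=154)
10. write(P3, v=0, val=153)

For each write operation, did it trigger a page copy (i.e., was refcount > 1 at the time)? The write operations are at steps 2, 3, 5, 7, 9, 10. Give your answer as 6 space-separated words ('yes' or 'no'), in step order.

Op 1: fork(P0) -> P1. 2 ppages; refcounts: pp0:2 pp1:2
Op 2: write(P0, v1, 152). refcount(pp1)=2>1 -> COPY to pp2. 3 ppages; refcounts: pp0:2 pp1:1 pp2:1
Op 3: write(P0, v1, 185). refcount(pp2)=1 -> write in place. 3 ppages; refcounts: pp0:2 pp1:1 pp2:1
Op 4: fork(P1) -> P2. 3 ppages; refcounts: pp0:3 pp1:2 pp2:1
Op 5: write(P1, v1, 164). refcount(pp1)=2>1 -> COPY to pp3. 4 ppages; refcounts: pp0:3 pp1:1 pp2:1 pp3:1
Op 6: read(P2, v1) -> 18. No state change.
Op 7: write(P2, v0, 112). refcount(pp0)=3>1 -> COPY to pp4. 5 ppages; refcounts: pp0:2 pp1:1 pp2:1 pp3:1 pp4:1
Op 8: fork(P0) -> P3. 5 ppages; refcounts: pp0:3 pp1:1 pp2:2 pp3:1 pp4:1
Op 9: write(P3, v1, 154). refcount(pp2)=2>1 -> COPY to pp5. 6 ppages; refcounts: pp0:3 pp1:1 pp2:1 pp3:1 pp4:1 pp5:1
Op 10: write(P3, v0, 153). refcount(pp0)=3>1 -> COPY to pp6. 7 ppages; refcounts: pp0:2 pp1:1 pp2:1 pp3:1 pp4:1 pp5:1 pp6:1

yes no yes yes yes yes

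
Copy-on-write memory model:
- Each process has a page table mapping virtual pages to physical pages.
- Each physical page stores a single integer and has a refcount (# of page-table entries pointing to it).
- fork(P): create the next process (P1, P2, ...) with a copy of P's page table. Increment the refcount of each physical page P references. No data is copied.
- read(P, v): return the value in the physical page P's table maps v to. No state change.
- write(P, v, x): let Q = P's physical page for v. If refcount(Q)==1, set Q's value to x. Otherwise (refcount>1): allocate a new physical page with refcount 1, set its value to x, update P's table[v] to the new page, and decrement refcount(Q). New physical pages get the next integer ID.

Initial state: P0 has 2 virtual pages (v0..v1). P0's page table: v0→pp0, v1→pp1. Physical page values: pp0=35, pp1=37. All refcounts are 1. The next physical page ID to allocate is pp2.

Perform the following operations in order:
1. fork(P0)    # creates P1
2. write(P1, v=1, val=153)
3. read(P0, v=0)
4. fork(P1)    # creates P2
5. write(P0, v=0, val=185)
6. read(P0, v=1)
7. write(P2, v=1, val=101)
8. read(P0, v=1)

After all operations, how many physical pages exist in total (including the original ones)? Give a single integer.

Answer: 5

Derivation:
Op 1: fork(P0) -> P1. 2 ppages; refcounts: pp0:2 pp1:2
Op 2: write(P1, v1, 153). refcount(pp1)=2>1 -> COPY to pp2. 3 ppages; refcounts: pp0:2 pp1:1 pp2:1
Op 3: read(P0, v0) -> 35. No state change.
Op 4: fork(P1) -> P2. 3 ppages; refcounts: pp0:3 pp1:1 pp2:2
Op 5: write(P0, v0, 185). refcount(pp0)=3>1 -> COPY to pp3. 4 ppages; refcounts: pp0:2 pp1:1 pp2:2 pp3:1
Op 6: read(P0, v1) -> 37. No state change.
Op 7: write(P2, v1, 101). refcount(pp2)=2>1 -> COPY to pp4. 5 ppages; refcounts: pp0:2 pp1:1 pp2:1 pp3:1 pp4:1
Op 8: read(P0, v1) -> 37. No state change.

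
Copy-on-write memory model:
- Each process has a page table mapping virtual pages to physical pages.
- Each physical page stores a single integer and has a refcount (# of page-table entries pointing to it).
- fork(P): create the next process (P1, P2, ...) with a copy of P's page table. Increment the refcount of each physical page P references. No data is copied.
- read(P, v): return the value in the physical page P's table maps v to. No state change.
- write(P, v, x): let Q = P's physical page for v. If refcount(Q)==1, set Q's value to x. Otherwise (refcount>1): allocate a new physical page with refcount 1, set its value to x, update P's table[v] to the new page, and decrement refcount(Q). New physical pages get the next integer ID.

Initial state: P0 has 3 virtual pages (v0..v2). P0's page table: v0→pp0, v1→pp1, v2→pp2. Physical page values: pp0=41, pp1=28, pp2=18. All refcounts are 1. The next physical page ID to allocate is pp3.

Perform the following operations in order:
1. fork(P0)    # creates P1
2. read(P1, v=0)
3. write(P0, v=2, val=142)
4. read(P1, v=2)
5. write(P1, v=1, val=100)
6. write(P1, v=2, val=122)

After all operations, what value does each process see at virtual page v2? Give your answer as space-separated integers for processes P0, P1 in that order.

Answer: 142 122

Derivation:
Op 1: fork(P0) -> P1. 3 ppages; refcounts: pp0:2 pp1:2 pp2:2
Op 2: read(P1, v0) -> 41. No state change.
Op 3: write(P0, v2, 142). refcount(pp2)=2>1 -> COPY to pp3. 4 ppages; refcounts: pp0:2 pp1:2 pp2:1 pp3:1
Op 4: read(P1, v2) -> 18. No state change.
Op 5: write(P1, v1, 100). refcount(pp1)=2>1 -> COPY to pp4. 5 ppages; refcounts: pp0:2 pp1:1 pp2:1 pp3:1 pp4:1
Op 6: write(P1, v2, 122). refcount(pp2)=1 -> write in place. 5 ppages; refcounts: pp0:2 pp1:1 pp2:1 pp3:1 pp4:1
P0: v2 -> pp3 = 142
P1: v2 -> pp2 = 122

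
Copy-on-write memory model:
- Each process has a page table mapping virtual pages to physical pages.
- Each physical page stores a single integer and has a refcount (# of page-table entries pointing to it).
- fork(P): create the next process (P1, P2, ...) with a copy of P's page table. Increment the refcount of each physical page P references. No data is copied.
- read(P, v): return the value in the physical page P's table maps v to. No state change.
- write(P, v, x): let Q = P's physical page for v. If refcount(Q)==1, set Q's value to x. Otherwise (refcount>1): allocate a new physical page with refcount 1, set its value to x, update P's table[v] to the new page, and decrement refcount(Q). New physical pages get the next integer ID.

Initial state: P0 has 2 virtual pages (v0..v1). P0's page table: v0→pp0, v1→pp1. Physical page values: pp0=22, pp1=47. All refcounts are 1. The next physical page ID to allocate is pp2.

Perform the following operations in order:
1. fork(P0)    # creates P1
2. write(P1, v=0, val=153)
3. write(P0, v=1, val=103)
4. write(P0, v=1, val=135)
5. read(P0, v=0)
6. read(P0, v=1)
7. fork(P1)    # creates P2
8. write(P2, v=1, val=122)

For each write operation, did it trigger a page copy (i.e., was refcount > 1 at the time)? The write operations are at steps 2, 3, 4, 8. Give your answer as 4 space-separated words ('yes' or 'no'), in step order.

Op 1: fork(P0) -> P1. 2 ppages; refcounts: pp0:2 pp1:2
Op 2: write(P1, v0, 153). refcount(pp0)=2>1 -> COPY to pp2. 3 ppages; refcounts: pp0:1 pp1:2 pp2:1
Op 3: write(P0, v1, 103). refcount(pp1)=2>1 -> COPY to pp3. 4 ppages; refcounts: pp0:1 pp1:1 pp2:1 pp3:1
Op 4: write(P0, v1, 135). refcount(pp3)=1 -> write in place. 4 ppages; refcounts: pp0:1 pp1:1 pp2:1 pp3:1
Op 5: read(P0, v0) -> 22. No state change.
Op 6: read(P0, v1) -> 135. No state change.
Op 7: fork(P1) -> P2. 4 ppages; refcounts: pp0:1 pp1:2 pp2:2 pp3:1
Op 8: write(P2, v1, 122). refcount(pp1)=2>1 -> COPY to pp4. 5 ppages; refcounts: pp0:1 pp1:1 pp2:2 pp3:1 pp4:1

yes yes no yes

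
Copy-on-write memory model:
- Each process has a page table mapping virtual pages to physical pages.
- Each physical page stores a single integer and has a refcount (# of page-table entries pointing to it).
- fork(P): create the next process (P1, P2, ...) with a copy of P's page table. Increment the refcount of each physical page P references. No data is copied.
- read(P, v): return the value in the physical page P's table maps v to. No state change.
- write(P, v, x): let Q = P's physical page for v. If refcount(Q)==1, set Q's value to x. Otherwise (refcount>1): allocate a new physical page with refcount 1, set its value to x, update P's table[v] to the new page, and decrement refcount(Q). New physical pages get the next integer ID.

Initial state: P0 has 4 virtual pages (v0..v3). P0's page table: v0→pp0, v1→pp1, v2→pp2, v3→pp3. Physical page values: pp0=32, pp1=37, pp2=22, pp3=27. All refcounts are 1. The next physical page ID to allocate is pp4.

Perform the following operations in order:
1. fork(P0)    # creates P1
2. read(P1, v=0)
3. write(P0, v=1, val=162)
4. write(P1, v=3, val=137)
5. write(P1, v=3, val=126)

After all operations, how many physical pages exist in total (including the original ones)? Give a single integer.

Op 1: fork(P0) -> P1. 4 ppages; refcounts: pp0:2 pp1:2 pp2:2 pp3:2
Op 2: read(P1, v0) -> 32. No state change.
Op 3: write(P0, v1, 162). refcount(pp1)=2>1 -> COPY to pp4. 5 ppages; refcounts: pp0:2 pp1:1 pp2:2 pp3:2 pp4:1
Op 4: write(P1, v3, 137). refcount(pp3)=2>1 -> COPY to pp5. 6 ppages; refcounts: pp0:2 pp1:1 pp2:2 pp3:1 pp4:1 pp5:1
Op 5: write(P1, v3, 126). refcount(pp5)=1 -> write in place. 6 ppages; refcounts: pp0:2 pp1:1 pp2:2 pp3:1 pp4:1 pp5:1

Answer: 6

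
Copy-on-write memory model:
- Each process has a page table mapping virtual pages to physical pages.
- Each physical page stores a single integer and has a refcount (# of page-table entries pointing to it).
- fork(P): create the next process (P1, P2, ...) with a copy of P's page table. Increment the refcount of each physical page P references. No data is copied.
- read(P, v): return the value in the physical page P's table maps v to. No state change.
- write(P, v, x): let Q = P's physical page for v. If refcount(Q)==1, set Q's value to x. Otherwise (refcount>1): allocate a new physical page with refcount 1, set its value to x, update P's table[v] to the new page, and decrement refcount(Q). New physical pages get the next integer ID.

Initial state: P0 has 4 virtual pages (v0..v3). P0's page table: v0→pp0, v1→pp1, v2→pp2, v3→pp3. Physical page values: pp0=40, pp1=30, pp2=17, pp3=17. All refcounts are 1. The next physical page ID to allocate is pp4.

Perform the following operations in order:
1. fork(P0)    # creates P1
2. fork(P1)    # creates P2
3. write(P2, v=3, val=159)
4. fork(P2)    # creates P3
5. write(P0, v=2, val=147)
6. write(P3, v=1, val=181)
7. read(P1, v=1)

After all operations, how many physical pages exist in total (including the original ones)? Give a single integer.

Op 1: fork(P0) -> P1. 4 ppages; refcounts: pp0:2 pp1:2 pp2:2 pp3:2
Op 2: fork(P1) -> P2. 4 ppages; refcounts: pp0:3 pp1:3 pp2:3 pp3:3
Op 3: write(P2, v3, 159). refcount(pp3)=3>1 -> COPY to pp4. 5 ppages; refcounts: pp0:3 pp1:3 pp2:3 pp3:2 pp4:1
Op 4: fork(P2) -> P3. 5 ppages; refcounts: pp0:4 pp1:4 pp2:4 pp3:2 pp4:2
Op 5: write(P0, v2, 147). refcount(pp2)=4>1 -> COPY to pp5. 6 ppages; refcounts: pp0:4 pp1:4 pp2:3 pp3:2 pp4:2 pp5:1
Op 6: write(P3, v1, 181). refcount(pp1)=4>1 -> COPY to pp6. 7 ppages; refcounts: pp0:4 pp1:3 pp2:3 pp3:2 pp4:2 pp5:1 pp6:1
Op 7: read(P1, v1) -> 30. No state change.

Answer: 7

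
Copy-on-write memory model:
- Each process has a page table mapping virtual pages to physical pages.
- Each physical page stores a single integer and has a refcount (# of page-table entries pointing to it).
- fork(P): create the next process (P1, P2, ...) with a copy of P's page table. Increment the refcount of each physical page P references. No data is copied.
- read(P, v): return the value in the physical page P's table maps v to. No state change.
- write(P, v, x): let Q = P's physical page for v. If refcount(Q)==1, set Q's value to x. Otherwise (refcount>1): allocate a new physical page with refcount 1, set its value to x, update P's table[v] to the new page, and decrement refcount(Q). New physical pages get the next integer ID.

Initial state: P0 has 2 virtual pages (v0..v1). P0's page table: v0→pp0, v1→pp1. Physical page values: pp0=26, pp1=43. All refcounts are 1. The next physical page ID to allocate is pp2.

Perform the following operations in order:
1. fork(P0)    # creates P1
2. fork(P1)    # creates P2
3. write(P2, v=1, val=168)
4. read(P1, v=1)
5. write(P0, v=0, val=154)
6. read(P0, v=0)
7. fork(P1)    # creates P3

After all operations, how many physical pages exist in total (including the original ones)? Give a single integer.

Answer: 4

Derivation:
Op 1: fork(P0) -> P1. 2 ppages; refcounts: pp0:2 pp1:2
Op 2: fork(P1) -> P2. 2 ppages; refcounts: pp0:3 pp1:3
Op 3: write(P2, v1, 168). refcount(pp1)=3>1 -> COPY to pp2. 3 ppages; refcounts: pp0:3 pp1:2 pp2:1
Op 4: read(P1, v1) -> 43. No state change.
Op 5: write(P0, v0, 154). refcount(pp0)=3>1 -> COPY to pp3. 4 ppages; refcounts: pp0:2 pp1:2 pp2:1 pp3:1
Op 6: read(P0, v0) -> 154. No state change.
Op 7: fork(P1) -> P3. 4 ppages; refcounts: pp0:3 pp1:3 pp2:1 pp3:1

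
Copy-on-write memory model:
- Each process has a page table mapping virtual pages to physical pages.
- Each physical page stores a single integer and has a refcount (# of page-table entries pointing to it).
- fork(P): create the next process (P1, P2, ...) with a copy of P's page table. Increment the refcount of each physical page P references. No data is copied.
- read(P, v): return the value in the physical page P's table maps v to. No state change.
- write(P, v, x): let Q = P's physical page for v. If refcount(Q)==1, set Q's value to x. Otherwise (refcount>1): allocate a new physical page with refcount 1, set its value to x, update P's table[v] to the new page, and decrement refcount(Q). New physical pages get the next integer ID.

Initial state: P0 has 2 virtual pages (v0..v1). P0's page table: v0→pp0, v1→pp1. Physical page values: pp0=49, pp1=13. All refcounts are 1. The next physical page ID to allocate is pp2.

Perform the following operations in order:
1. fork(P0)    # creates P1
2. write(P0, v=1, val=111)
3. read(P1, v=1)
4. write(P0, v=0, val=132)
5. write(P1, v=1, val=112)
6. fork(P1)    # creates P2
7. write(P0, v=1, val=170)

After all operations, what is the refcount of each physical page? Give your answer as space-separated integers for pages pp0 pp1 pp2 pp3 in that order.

Answer: 2 2 1 1

Derivation:
Op 1: fork(P0) -> P1. 2 ppages; refcounts: pp0:2 pp1:2
Op 2: write(P0, v1, 111). refcount(pp1)=2>1 -> COPY to pp2. 3 ppages; refcounts: pp0:2 pp1:1 pp2:1
Op 3: read(P1, v1) -> 13. No state change.
Op 4: write(P0, v0, 132). refcount(pp0)=2>1 -> COPY to pp3. 4 ppages; refcounts: pp0:1 pp1:1 pp2:1 pp3:1
Op 5: write(P1, v1, 112). refcount(pp1)=1 -> write in place. 4 ppages; refcounts: pp0:1 pp1:1 pp2:1 pp3:1
Op 6: fork(P1) -> P2. 4 ppages; refcounts: pp0:2 pp1:2 pp2:1 pp3:1
Op 7: write(P0, v1, 170). refcount(pp2)=1 -> write in place. 4 ppages; refcounts: pp0:2 pp1:2 pp2:1 pp3:1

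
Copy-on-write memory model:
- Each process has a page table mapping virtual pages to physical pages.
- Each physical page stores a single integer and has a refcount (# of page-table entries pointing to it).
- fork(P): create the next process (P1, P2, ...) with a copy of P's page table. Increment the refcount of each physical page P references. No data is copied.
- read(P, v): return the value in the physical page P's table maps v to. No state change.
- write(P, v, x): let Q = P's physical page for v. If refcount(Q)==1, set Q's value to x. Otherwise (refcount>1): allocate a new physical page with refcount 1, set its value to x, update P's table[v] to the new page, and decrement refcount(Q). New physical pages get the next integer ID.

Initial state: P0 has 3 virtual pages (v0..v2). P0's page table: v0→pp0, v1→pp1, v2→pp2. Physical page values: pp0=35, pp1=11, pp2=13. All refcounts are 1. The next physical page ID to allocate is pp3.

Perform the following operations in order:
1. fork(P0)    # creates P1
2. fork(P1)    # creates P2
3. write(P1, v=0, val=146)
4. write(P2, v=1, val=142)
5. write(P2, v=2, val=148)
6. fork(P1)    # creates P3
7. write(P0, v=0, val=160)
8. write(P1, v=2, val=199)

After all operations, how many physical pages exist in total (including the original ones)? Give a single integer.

Answer: 8

Derivation:
Op 1: fork(P0) -> P1. 3 ppages; refcounts: pp0:2 pp1:2 pp2:2
Op 2: fork(P1) -> P2. 3 ppages; refcounts: pp0:3 pp1:3 pp2:3
Op 3: write(P1, v0, 146). refcount(pp0)=3>1 -> COPY to pp3. 4 ppages; refcounts: pp0:2 pp1:3 pp2:3 pp3:1
Op 4: write(P2, v1, 142). refcount(pp1)=3>1 -> COPY to pp4. 5 ppages; refcounts: pp0:2 pp1:2 pp2:3 pp3:1 pp4:1
Op 5: write(P2, v2, 148). refcount(pp2)=3>1 -> COPY to pp5. 6 ppages; refcounts: pp0:2 pp1:2 pp2:2 pp3:1 pp4:1 pp5:1
Op 6: fork(P1) -> P3. 6 ppages; refcounts: pp0:2 pp1:3 pp2:3 pp3:2 pp4:1 pp5:1
Op 7: write(P0, v0, 160). refcount(pp0)=2>1 -> COPY to pp6. 7 ppages; refcounts: pp0:1 pp1:3 pp2:3 pp3:2 pp4:1 pp5:1 pp6:1
Op 8: write(P1, v2, 199). refcount(pp2)=3>1 -> COPY to pp7. 8 ppages; refcounts: pp0:1 pp1:3 pp2:2 pp3:2 pp4:1 pp5:1 pp6:1 pp7:1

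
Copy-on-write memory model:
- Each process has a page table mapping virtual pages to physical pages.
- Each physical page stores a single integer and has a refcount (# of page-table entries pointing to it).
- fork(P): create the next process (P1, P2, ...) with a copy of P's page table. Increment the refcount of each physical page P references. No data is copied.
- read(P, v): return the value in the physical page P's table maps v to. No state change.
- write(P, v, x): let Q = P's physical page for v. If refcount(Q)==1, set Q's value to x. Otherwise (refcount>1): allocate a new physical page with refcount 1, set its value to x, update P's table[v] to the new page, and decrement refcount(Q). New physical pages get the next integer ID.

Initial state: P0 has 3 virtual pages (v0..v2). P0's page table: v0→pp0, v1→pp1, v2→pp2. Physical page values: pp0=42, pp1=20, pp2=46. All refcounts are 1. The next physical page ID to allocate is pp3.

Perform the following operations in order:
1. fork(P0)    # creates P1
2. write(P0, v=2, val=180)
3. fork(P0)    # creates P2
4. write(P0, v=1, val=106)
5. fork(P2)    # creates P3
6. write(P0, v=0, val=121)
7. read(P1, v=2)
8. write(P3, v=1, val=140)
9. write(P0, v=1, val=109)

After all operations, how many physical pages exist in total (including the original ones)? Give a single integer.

Op 1: fork(P0) -> P1. 3 ppages; refcounts: pp0:2 pp1:2 pp2:2
Op 2: write(P0, v2, 180). refcount(pp2)=2>1 -> COPY to pp3. 4 ppages; refcounts: pp0:2 pp1:2 pp2:1 pp3:1
Op 3: fork(P0) -> P2. 4 ppages; refcounts: pp0:3 pp1:3 pp2:1 pp3:2
Op 4: write(P0, v1, 106). refcount(pp1)=3>1 -> COPY to pp4. 5 ppages; refcounts: pp0:3 pp1:2 pp2:1 pp3:2 pp4:1
Op 5: fork(P2) -> P3. 5 ppages; refcounts: pp0:4 pp1:3 pp2:1 pp3:3 pp4:1
Op 6: write(P0, v0, 121). refcount(pp0)=4>1 -> COPY to pp5. 6 ppages; refcounts: pp0:3 pp1:3 pp2:1 pp3:3 pp4:1 pp5:1
Op 7: read(P1, v2) -> 46. No state change.
Op 8: write(P3, v1, 140). refcount(pp1)=3>1 -> COPY to pp6. 7 ppages; refcounts: pp0:3 pp1:2 pp2:1 pp3:3 pp4:1 pp5:1 pp6:1
Op 9: write(P0, v1, 109). refcount(pp4)=1 -> write in place. 7 ppages; refcounts: pp0:3 pp1:2 pp2:1 pp3:3 pp4:1 pp5:1 pp6:1

Answer: 7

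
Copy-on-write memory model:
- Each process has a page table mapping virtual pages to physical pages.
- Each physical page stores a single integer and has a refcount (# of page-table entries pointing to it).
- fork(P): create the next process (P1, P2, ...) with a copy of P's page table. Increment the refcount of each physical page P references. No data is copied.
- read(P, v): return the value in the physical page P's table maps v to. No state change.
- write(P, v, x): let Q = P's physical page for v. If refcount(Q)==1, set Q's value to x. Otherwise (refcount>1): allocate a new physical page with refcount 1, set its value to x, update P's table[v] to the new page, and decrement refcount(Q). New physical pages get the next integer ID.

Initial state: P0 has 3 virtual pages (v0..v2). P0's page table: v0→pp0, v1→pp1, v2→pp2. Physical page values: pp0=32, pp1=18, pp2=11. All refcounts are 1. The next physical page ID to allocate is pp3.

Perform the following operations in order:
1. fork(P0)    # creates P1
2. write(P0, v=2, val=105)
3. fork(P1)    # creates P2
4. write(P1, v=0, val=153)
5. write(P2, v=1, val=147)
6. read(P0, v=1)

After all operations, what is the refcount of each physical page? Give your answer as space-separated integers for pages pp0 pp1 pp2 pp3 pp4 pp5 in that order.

Op 1: fork(P0) -> P1. 3 ppages; refcounts: pp0:2 pp1:2 pp2:2
Op 2: write(P0, v2, 105). refcount(pp2)=2>1 -> COPY to pp3. 4 ppages; refcounts: pp0:2 pp1:2 pp2:1 pp3:1
Op 3: fork(P1) -> P2. 4 ppages; refcounts: pp0:3 pp1:3 pp2:2 pp3:1
Op 4: write(P1, v0, 153). refcount(pp0)=3>1 -> COPY to pp4. 5 ppages; refcounts: pp0:2 pp1:3 pp2:2 pp3:1 pp4:1
Op 5: write(P2, v1, 147). refcount(pp1)=3>1 -> COPY to pp5. 6 ppages; refcounts: pp0:2 pp1:2 pp2:2 pp3:1 pp4:1 pp5:1
Op 6: read(P0, v1) -> 18. No state change.

Answer: 2 2 2 1 1 1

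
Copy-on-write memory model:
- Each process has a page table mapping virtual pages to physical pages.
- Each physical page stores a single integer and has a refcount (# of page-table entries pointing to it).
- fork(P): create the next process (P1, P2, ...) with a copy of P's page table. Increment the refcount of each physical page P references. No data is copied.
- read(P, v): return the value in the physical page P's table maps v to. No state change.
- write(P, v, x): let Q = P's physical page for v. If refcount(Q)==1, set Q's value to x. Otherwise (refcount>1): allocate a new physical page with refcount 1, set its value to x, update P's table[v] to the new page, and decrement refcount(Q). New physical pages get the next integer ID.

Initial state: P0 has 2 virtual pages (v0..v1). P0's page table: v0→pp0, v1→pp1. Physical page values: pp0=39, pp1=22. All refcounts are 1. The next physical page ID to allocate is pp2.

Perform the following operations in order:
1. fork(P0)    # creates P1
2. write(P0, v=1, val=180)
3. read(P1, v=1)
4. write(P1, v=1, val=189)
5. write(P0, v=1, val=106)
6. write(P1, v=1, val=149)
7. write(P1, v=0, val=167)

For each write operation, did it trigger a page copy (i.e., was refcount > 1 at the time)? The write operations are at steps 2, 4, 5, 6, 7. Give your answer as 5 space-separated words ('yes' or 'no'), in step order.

Op 1: fork(P0) -> P1. 2 ppages; refcounts: pp0:2 pp1:2
Op 2: write(P0, v1, 180). refcount(pp1)=2>1 -> COPY to pp2. 3 ppages; refcounts: pp0:2 pp1:1 pp2:1
Op 3: read(P1, v1) -> 22. No state change.
Op 4: write(P1, v1, 189). refcount(pp1)=1 -> write in place. 3 ppages; refcounts: pp0:2 pp1:1 pp2:1
Op 5: write(P0, v1, 106). refcount(pp2)=1 -> write in place. 3 ppages; refcounts: pp0:2 pp1:1 pp2:1
Op 6: write(P1, v1, 149). refcount(pp1)=1 -> write in place. 3 ppages; refcounts: pp0:2 pp1:1 pp2:1
Op 7: write(P1, v0, 167). refcount(pp0)=2>1 -> COPY to pp3. 4 ppages; refcounts: pp0:1 pp1:1 pp2:1 pp3:1

yes no no no yes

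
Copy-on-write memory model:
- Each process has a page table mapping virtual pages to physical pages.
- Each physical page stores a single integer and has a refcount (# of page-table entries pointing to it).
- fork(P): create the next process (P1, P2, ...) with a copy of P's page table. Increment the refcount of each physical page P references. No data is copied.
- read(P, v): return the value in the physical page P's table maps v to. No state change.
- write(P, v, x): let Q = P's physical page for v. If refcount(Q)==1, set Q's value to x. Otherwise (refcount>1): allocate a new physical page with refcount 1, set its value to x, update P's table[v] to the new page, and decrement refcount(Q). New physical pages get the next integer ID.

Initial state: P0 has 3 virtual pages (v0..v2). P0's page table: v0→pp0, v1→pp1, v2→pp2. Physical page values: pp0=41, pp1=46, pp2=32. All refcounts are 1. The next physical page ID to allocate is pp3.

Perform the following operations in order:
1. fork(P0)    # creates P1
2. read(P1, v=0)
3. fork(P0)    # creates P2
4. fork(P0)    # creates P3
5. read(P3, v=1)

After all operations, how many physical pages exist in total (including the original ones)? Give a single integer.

Answer: 3

Derivation:
Op 1: fork(P0) -> P1. 3 ppages; refcounts: pp0:2 pp1:2 pp2:2
Op 2: read(P1, v0) -> 41. No state change.
Op 3: fork(P0) -> P2. 3 ppages; refcounts: pp0:3 pp1:3 pp2:3
Op 4: fork(P0) -> P3. 3 ppages; refcounts: pp0:4 pp1:4 pp2:4
Op 5: read(P3, v1) -> 46. No state change.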